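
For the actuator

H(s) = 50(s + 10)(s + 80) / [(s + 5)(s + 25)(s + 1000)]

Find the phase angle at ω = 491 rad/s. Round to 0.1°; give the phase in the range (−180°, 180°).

At s = jω = j491:
zero (s+10): 10 + j491 → |·| = √(10²+491²) = √241181 ≈ 491.1, ∠ = arctan(491/10) ≈ 88.83°
zero (s+80): 80 + j491 → |·| = √(80²+491²) = √247481 ≈ 497.47, ∠ = arctan(491/80) ≈ 80.75°
pole (s+5): 5 + j491 → |·| = √(5²+491²) = √241106 ≈ 491.03, ∠ = arctan(491/5) ≈ 89.42°
pole (s+25): 25 + j491 → |·| = √(25²+491²) = √241706 ≈ 491.64, ∠ = arctan(491/25) ≈ 87.09°
pole (s+1000): 1000 + j491 → |·| = √(1000²+491²) = √1241081 ≈ 1114, ∠ = arctan(491/1000) ≈ 26.15°
∠H = 169.58° − 202.66° = -33.08°

-33.1°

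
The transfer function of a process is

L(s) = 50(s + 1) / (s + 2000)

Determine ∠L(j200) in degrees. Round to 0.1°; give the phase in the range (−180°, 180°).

At s = jω = j200:
zero (s+1): 1 + j200 → |·| = √(1²+200²) = √40001 ≈ 200, ∠ = arctan(200/1) ≈ 89.71°
pole (s+2000): 2000 + j200 → |·| = √(2000²+200²) = √4040000 ≈ 2010, ∠ = arctan(200/2000) ≈ 5.71°
∠L = 89.71° − 5.71° = 84.00°

84.0°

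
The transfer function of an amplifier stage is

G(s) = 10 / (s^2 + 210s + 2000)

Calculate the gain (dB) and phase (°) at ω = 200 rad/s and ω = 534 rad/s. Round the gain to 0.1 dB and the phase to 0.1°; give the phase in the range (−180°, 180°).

ω = 200: -75.1 dB, -132.1°; ω = 534: -89.7 dB, -158.4°

Substitute s = j200:
Numerator: 10 = 10 + j0
Denominator: (j200)^2 + 210(j200) + 2000 = -38000 + j42000
|N| = √(10² + 0²) ≈ 10, ∠N ≈ 0.00°
|D| = √(38000² + 42000²) ≈ 56639, ∠D ≈ 132.14°
|G| = 10 / 56639 ≈ 0.00017656
Gain = 20 log₁₀(0.00017656) ≈ -75.06 dB
∠G = 0.00° − 132.14° = -132.14°

Substitute s = j534:
Numerator: 10 = 10 + j0
Denominator: (j534)^2 + 210(j534) + 2000 = -283156 + j112140
|N| = √(10² + 0²) ≈ 10, ∠N ≈ 0.00°
|D| = √(283156² + 112140²) ≈ 3.0455e+05, ∠D ≈ 158.39°
|G| = 10 / 3.0455e+05 ≈ 3.2835e-05
Gain = 20 log₁₀(3.2835e-05) ≈ -89.67 dB
∠G = 0.00° − 158.39° = -158.39°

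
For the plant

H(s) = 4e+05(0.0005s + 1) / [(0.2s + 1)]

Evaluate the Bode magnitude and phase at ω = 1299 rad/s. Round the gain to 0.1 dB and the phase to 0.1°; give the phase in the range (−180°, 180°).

At ω = 1299 rad/s:
zero (1 + j1299·0.0005) = 1 + j0.6495 → |·| ≈ 1.1924, ∠ ≈ 33.00°
pole (1 + j1299·0.2) = 1 + j259.8 → |·| ≈ 259.8, ∠ ≈ 89.78°
|H| = 4e+05 · 1.1924 / (259.8) ≈ 1835.9
Gain = 20 log₁₀(1835.9) ≈ 65.28 dB
∠H = (33.00°) − (89.78°) = -56.78°

65.3 dB, -56.8°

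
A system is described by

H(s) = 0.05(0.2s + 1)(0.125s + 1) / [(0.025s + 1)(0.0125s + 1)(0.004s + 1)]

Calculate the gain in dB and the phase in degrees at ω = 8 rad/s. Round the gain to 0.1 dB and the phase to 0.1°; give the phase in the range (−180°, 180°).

-17.7 dB, 84.1°

At ω = 8 rad/s:
zero (1 + j8·0.2) = 1 + j1.6 → |·| ≈ 1.8868, ∠ ≈ 57.99°
zero (1 + j8·0.125) = 1 + j1 → |·| ≈ 1.4142, ∠ ≈ 45.00°
pole (1 + j8·0.025) = 1 + j0.2 → |·| ≈ 1.0198, ∠ ≈ 11.31°
pole (1 + j8·0.0125) = 1 + j0.1 → |·| ≈ 1.005, ∠ ≈ 5.71°
pole (1 + j8·0.004) = 1 + j0.032 → |·| ≈ 1.0005, ∠ ≈ 1.83°
|H| = 0.05 · 1.8868 · 1.4142 / (1.0198 · 1.005 · 1.0005) ≈ 0.13011
Gain = 20 log₁₀(0.13011) ≈ -17.71 dB
∠H = (57.99° + 45.00°) − (11.31° + 5.71° + 1.83°) = 84.14°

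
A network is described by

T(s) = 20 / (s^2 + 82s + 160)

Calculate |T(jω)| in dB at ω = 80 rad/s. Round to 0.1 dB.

-53.1 dB

Substitute s = j80:
Numerator: 20 = 20 + j0
Denominator: (j80)^2 + 82(j80) + 160 = -6240 + j6560
|N| = √(20² + 0²) ≈ 20, ∠N ≈ 0.00°
|D| = √(6240² + 6560²) ≈ 9053.8, ∠D ≈ 133.57°
|T| = 20 / 9053.8 ≈ 0.002209
Gain = 20 log₁₀(0.002209) ≈ -53.12 dB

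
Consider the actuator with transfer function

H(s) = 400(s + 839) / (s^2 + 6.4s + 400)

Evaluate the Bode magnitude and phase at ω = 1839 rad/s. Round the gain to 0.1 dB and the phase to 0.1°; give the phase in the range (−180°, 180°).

At s = jω = j1839:
zero (s+839): 839 + j1839 → |·| = √(839²+1839²) = √4085842 ≈ 2021.3, ∠ = arctan(1839/839) ≈ 65.48°
quadratic: (j1839)² + 6.4·j1839 + 400 = -3381521 + j11769.6 → |·| ≈ 3.3815e+06, ∠ ≈ 179.80°
|H| = 400 · 2021.3 / 3.3815e+06 ≈ 0.2391
Gain = 20 log₁₀(0.2391) ≈ -12.43 dB
∠H = 65.48° − 179.80° = -114.32°

-12.4 dB, -114.3°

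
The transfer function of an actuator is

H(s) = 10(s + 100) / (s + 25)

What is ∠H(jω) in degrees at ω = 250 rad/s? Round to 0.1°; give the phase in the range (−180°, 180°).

-16.1°

At s = jω = j250:
zero (s+100): 100 + j250 → |·| = √(100²+250²) = √72500 ≈ 269.26, ∠ = arctan(250/100) ≈ 68.20°
pole (s+25): 25 + j250 → |·| = √(25²+250²) = √63125 ≈ 251.25, ∠ = arctan(250/25) ≈ 84.29°
∠H = 68.20° − 84.29° = -16.09°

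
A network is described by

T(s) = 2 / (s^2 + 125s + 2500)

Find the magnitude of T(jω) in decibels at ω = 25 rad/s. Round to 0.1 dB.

-65.2 dB

Substitute s = j25:
Numerator: 2 = 2 + j0
Denominator: (j25)^2 + 125(j25) + 2500 = 1875 + j3125
|N| = √(2² + 0²) ≈ 2, ∠N ≈ 0.00°
|D| = √(1875² + 3125²) ≈ 3644.3, ∠D ≈ 59.04°
|T| = 2 / 3644.3 ≈ 0.0005488
Gain = 20 log₁₀(0.0005488) ≈ -65.21 dB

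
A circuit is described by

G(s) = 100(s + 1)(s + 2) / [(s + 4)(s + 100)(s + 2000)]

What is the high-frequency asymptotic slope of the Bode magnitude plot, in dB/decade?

-20 dB/decade

Each pole contributes −20 dB/decade at high frequency; each zero contributes +20 dB/decade.
Net: 2 zero(s) − 3 pole(s) → -20 dB/decade.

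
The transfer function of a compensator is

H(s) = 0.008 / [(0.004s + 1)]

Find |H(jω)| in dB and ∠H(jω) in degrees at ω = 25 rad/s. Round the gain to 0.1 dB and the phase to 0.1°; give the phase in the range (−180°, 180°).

At ω = 25 rad/s:
pole (1 + j25·0.004) = 1 + j0.1 → |·| ≈ 1.005, ∠ ≈ 5.71°
|H| = 0.008 · 1 / (1.005) ≈ 0.0079602
Gain = 20 log₁₀(0.0079602) ≈ -41.98 dB
∠H = (0°) − (5.71°) = -5.71°

-42.0 dB, -5.7°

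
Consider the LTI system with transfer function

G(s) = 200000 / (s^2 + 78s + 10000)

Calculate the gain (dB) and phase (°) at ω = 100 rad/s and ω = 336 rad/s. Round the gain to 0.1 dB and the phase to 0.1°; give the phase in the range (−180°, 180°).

At s = jω = j100:
quadratic: (j100)² + 78·j100 + 10000 = 0 + j7800 → |·| ≈ 7800, ∠ ≈ 90.00°
|G| = 200000 / 7800 ≈ 25.641
Gain = 20 log₁₀(25.641) ≈ 28.18 dB
∠G = 0.00° − 90.00° = -90.00°

At s = jω = j336:
quadratic: (j336)² + 78·j336 + 10000 = -102896 + j26208 → |·| ≈ 1.0618e+05, ∠ ≈ 165.71°
|G| = 200000 / 1.0618e+05 ≈ 1.8836
Gain = 20 log₁₀(1.8836) ≈ 5.50 dB
∠G = 0.00° − 165.71° = -165.71°

ω = 100: 28.2 dB, -90.0°; ω = 336: 5.5 dB, -165.7°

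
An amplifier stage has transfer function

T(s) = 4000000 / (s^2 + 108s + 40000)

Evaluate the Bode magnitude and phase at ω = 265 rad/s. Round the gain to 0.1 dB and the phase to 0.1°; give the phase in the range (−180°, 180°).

39.7 dB, -136.6°

At s = jω = j265:
quadratic: (j265)² + 108·j265 + 40000 = -30225 + j28620 → |·| ≈ 41625, ∠ ≈ 136.56°
|T| = 4000000 / 41625 ≈ 96.096
Gain = 20 log₁₀(96.096) ≈ 39.65 dB
∠T = 0.00° − 136.56° = -136.56°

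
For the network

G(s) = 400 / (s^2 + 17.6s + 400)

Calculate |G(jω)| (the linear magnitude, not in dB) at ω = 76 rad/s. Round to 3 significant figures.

0.0722

At s = jω = j76:
quadratic: (j76)² + 17.6·j76 + 400 = -5376 + j1337.6 → |·| ≈ 5539.9, ∠ ≈ 166.03°
|G| = 400 / 5539.9 ≈ 0.072203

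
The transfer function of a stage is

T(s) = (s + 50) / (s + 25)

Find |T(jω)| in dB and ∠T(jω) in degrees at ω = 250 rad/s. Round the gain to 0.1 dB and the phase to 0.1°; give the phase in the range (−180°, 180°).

Substitute s = j250:
Numerator: (j250) + 50 = 50 + j250
Denominator: (j250) + 25 = 25 + j250
|N| = √(50² + 250²) ≈ 254.95, ∠N ≈ 78.69°
|D| = √(25² + 250²) ≈ 251.25, ∠D ≈ 84.29°
|T| = 254.95 / 251.25 ≈ 1.0147
Gain = 20 log₁₀(1.0147) ≈ 0.13 dB
∠T = 78.69° − 84.29° = -5.60°

0.1 dB, -5.6°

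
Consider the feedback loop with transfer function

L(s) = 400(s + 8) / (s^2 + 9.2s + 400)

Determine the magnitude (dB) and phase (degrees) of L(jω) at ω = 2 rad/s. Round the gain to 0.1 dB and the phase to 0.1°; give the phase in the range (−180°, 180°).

18.4 dB, 11.4°

At s = jω = j2:
zero (s+8): 8 + j2 → |·| = √(8²+2²) = √68 ≈ 8.2462, ∠ = arctan(2/8) ≈ 14.04°
quadratic: (j2)² + 9.2·j2 + 400 = 396 + j18.4 → |·| ≈ 396.43, ∠ ≈ 2.66°
|L| = 400 · 8.2462 / 396.43 ≈ 8.3205
Gain = 20 log₁₀(8.3205) ≈ 18.40 dB
∠L = 14.04° − 2.66° = 11.38°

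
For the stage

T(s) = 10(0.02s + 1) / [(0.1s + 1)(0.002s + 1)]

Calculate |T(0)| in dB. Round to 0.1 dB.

T(0) = 10 · 1 / 1 = 10
20 log₁₀(10) ≈ 20.00 dB

20.0 dB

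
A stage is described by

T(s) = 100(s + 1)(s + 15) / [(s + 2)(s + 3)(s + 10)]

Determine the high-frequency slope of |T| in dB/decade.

Each pole contributes −20 dB/decade at high frequency; each zero contributes +20 dB/decade.
Net: 2 zero(s) − 3 pole(s) → -20 dB/decade.

-20 dB/decade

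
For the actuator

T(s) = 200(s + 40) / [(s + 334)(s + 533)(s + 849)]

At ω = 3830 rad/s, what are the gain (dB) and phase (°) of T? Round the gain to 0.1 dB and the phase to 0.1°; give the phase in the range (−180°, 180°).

At s = jω = j3830:
zero (s+40): 40 + j3830 → |·| = √(40²+3830²) = √14670500 ≈ 3830.2, ∠ = arctan(3830/40) ≈ 89.40°
pole (s+334): 334 + j3830 → |·| = √(334²+3830²) = √14780456 ≈ 3844.5, ∠ = arctan(3830/334) ≈ 85.02°
pole (s+533): 533 + j3830 → |·| = √(533²+3830²) = √14952989 ≈ 3866.9, ∠ = arctan(3830/533) ≈ 82.08°
pole (s+849): 849 + j3830 → |·| = √(849²+3830²) = √15389701 ≈ 3923, ∠ = arctan(3830/849) ≈ 77.50°
|T| = 200 · 3830.2 / 5.832e+10 ≈ 1.3135e-05
Gain = 20 log₁₀(1.3135e-05) ≈ -97.63 dB
∠T = 89.40° − 244.60° = -155.20°

-97.6 dB, -155.2°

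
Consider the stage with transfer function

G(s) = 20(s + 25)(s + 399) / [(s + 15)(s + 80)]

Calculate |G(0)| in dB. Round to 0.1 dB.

44.4 dB

G(0) = 20·25·399 / (15·80) = 166.25
20 log₁₀(166.25) ≈ 44.42 dB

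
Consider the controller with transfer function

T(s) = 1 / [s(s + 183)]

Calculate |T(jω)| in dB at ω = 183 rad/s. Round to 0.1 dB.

-93.5 dB

At s = jω = j183:
pole (s+183): 183 + j183 → |·| = √(183²+183²) = √66978 ≈ 258.8, ∠ = arctan(183/183) ≈ 45.00°
pole at origin: |s| = 183, ∠ = 90.00° (in denominator)
|T| = 1 / 47360 ≈ 2.1115e-05
Gain = 20 log₁₀(2.1115e-05) ≈ -93.51 dB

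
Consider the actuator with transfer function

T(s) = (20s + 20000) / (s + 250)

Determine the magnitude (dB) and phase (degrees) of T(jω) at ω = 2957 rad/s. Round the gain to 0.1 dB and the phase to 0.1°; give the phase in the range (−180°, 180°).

Substitute s = j2957:
Numerator: 20(j2957) + 20000 = 20000 + j59140
Denominator: (j2957) + 250 = 250 + j2957
|N| = √(20000² + 59140²) ≈ 62430, ∠N ≈ 71.32°
|D| = √(250² + 2957²) ≈ 2967.5, ∠D ≈ 85.17°
|T| = 62430 / 2967.5 ≈ 21.038
Gain = 20 log₁₀(21.038) ≈ 26.46 dB
∠T = 71.32° − 85.17° = -13.85°

26.5 dB, -13.9°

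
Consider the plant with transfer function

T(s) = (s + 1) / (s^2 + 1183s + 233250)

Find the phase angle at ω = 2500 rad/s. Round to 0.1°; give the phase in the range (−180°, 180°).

Substitute s = j2500:
Numerator: (j2500) + 1 = 1 + j2500
Denominator: (j2500)^2 + 1183(j2500) + 233250 = -6016750 + j2957500
|N| = √(1² + 2500²) ≈ 2500, ∠N ≈ 89.98°
|D| = √(6016750² + 2957500²) ≈ 6.7043e+06, ∠D ≈ 153.82°
∠T = 89.98° − 153.82° = -63.84°

-63.8°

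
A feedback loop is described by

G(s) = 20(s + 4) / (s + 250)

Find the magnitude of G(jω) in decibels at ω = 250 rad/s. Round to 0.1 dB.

23.0 dB

At s = jω = j250:
zero (s+4): 4 + j250 → |·| = √(4²+250²) = √62516 ≈ 250.03, ∠ = arctan(250/4) ≈ 89.08°
pole (s+250): 250 + j250 → |·| = √(250²+250²) = √125000 ≈ 353.55, ∠ = arctan(250/250) ≈ 45.00°
|G| = 20 · 250.03 / 353.55 ≈ 14.144
Gain = 20 log₁₀(14.144) ≈ 23.01 dB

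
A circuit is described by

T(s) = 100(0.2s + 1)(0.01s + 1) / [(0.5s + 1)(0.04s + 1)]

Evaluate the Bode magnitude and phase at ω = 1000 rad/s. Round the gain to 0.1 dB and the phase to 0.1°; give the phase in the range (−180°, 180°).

20.0 dB, -4.5°

At ω = 1000 rad/s:
zero (1 + j1000·0.2) = 1 + j200 → |·| ≈ 200, ∠ ≈ 89.71°
zero (1 + j1000·0.01) = 1 + j10 → |·| ≈ 10.05, ∠ ≈ 84.29°
pole (1 + j1000·0.5) = 1 + j500 → |·| ≈ 500, ∠ ≈ 89.89°
pole (1 + j1000·0.04) = 1 + j40 → |·| ≈ 40.012, ∠ ≈ 88.57°
|T| = 100 · 200 · 10.05 / (500 · 40.012) ≈ 10.047
Gain = 20 log₁₀(10.047) ≈ 20.04 dB
∠T = (89.71° + 84.29°) − (89.89° + 88.57°) = -4.46°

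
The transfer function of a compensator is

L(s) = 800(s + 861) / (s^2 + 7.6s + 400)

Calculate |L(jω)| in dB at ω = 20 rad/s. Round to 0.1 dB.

At s = jω = j20:
zero (s+861): 861 + j20 → |·| = √(861²+20²) = √741721 ≈ 861.23, ∠ = arctan(20/861) ≈ 1.33°
quadratic: (j20)² + 7.6·j20 + 400 = 0 + j152 → |·| ≈ 152, ∠ ≈ 90.00°
|L| = 800 · 861.23 / 152 ≈ 4532.8
Gain = 20 log₁₀(4532.8) ≈ 73.13 dB

73.1 dB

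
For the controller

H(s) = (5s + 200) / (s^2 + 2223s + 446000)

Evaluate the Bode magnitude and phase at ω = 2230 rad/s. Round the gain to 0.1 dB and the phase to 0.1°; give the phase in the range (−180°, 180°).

Substitute s = j2230:
Numerator: 5(j2230) + 200 = 200 + j11150
Denominator: (j2230)^2 + 2223(j2230) + 446000 = -4526900 + j4957290
|N| = √(200² + 11150²) ≈ 11152, ∠N ≈ 88.97°
|D| = √(4526900² + 4957290²) ≈ 6.7132e+06, ∠D ≈ 132.40°
|H| = 11152 / 6.7132e+06 ≈ 0.0016612
Gain = 20 log₁₀(0.0016612) ≈ -55.59 dB
∠H = 88.97° − 132.40° = -43.43°

-55.6 dB, -43.4°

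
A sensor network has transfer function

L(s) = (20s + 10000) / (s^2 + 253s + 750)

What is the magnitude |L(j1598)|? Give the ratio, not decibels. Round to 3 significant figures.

0.0130

Substitute s = j1598:
Numerator: 20(j1598) + 10000 = 10000 + j31960
Denominator: (j1598)^2 + 253(j1598) + 750 = -2552854 + j404294
|N| = √(10000² + 31960²) ≈ 33488, ∠N ≈ 72.63°
|D| = √(2552854² + 404294²) ≈ 2.5847e+06, ∠D ≈ 171.00°
|L| = 33488 / 2.5847e+06 ≈ 0.012956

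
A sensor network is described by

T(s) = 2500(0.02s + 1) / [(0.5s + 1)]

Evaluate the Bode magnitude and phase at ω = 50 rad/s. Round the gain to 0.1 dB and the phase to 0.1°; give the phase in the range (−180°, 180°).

At ω = 50 rad/s:
zero (1 + j50·0.02) = 1 + j1 → |·| ≈ 1.4142, ∠ ≈ 45.00°
pole (1 + j50·0.5) = 1 + j25 → |·| ≈ 25.02, ∠ ≈ 87.71°
|T| = 2500 · 1.4142 / (25.02) ≈ 141.31
Gain = 20 log₁₀(141.31) ≈ 43.00 dB
∠T = (45.00°) − (87.71°) = -42.71°

43.0 dB, -42.7°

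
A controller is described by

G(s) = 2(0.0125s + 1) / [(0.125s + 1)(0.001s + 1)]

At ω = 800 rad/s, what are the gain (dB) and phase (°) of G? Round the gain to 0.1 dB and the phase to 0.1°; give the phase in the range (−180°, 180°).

At ω = 800 rad/s:
zero (1 + j800·0.0125) = 1 + j10 → |·| ≈ 10.05, ∠ ≈ 84.29°
pole (1 + j800·0.125) = 1 + j100 → |·| ≈ 100, ∠ ≈ 89.43°
pole (1 + j800·0.001) = 1 + j0.8 → |·| ≈ 1.2806, ∠ ≈ 38.66°
|G| = 2 · 10.05 / (100 · 1.2806) ≈ 0.15696
Gain = 20 log₁₀(0.15696) ≈ -16.08 dB
∠G = (84.29°) − (89.43° + 38.66°) = -43.80°

-16.1 dB, -43.8°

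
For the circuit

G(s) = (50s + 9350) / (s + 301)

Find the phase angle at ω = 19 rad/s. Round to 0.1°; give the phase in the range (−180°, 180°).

2.2°

Substitute s = j19:
Numerator: 50(j19) + 9350 = 9350 + j950
Denominator: (j19) + 301 = 301 + j19
|N| = √(9350² + 950²) ≈ 9398.1, ∠N ≈ 5.80°
|D| = √(301² + 19²) ≈ 301.6, ∠D ≈ 3.61°
∠G = 5.80° − 3.61° = 2.19°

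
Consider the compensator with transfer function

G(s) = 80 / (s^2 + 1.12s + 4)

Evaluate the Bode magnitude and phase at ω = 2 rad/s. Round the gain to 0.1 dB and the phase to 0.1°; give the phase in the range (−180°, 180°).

At s = jω = j2:
quadratic: (j2)² + 1.12·j2 + 4 = 0 + j2.24 → |·| ≈ 2.24, ∠ ≈ 90.00°
|G| = 80 / 2.24 ≈ 35.714
Gain = 20 log₁₀(35.714) ≈ 31.06 dB
∠G = 0.00° − 90.00° = -90.00°

31.1 dB, -90.0°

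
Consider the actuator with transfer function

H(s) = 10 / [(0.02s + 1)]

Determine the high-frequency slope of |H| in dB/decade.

-20 dB/decade

Each pole contributes −20 dB/decade at high frequency; each zero contributes +20 dB/decade.
Net: 0 zero(s) − 1 pole(s) → -20 dB/decade.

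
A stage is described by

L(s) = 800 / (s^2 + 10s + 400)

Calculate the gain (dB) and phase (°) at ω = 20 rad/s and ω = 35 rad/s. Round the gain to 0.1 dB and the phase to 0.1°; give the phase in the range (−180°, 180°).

ω = 20: 12.0 dB, -90.0°; ω = 35: -1.0 dB, -157.0°

At s = jω = j20:
quadratic: (j20)² + 10·j20 + 400 = 0 + j200 → |·| ≈ 200, ∠ ≈ 90.00°
|L| = 800 / 200 ≈ 4
Gain = 20 log₁₀(4) ≈ 12.04 dB
∠L = 0.00° − 90.00° = -90.00°

At s = jω = j35:
quadratic: (j35)² + 10·j35 + 400 = -825 + j350 → |·| ≈ 896.17, ∠ ≈ 157.01°
|L| = 800 / 896.17 ≈ 0.89269
Gain = 20 log₁₀(0.89269) ≈ -0.99 dB
∠L = 0.00° − 157.01° = -157.01°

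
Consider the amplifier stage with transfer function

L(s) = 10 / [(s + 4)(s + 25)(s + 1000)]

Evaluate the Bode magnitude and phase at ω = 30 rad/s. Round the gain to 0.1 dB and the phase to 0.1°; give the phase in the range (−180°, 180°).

-101.5 dB, -134.3°

At s = jω = j30:
pole (s+4): 4 + j30 → |·| = √(4²+30²) = √916 ≈ 30.265, ∠ = arctan(30/4) ≈ 82.41°
pole (s+25): 25 + j30 → |·| = √(25²+30²) = √1525 ≈ 39.051, ∠ = arctan(30/25) ≈ 50.19°
pole (s+1000): 1000 + j30 → |·| = √(1000²+30²) = √1000900 ≈ 1000.4, ∠ = arctan(30/1000) ≈ 1.72°
|L| = 10 / 1.1824e+06 ≈ 8.4574e-06
Gain = 20 log₁₀(8.4574e-06) ≈ -101.46 dB
∠L = 0.00° − 134.32° = -134.32°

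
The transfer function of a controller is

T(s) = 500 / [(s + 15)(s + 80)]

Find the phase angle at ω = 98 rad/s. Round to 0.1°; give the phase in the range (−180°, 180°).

At s = jω = j98:
pole (s+15): 15 + j98 → |·| = √(15²+98²) = √9829 ≈ 99.141, ∠ = arctan(98/15) ≈ 81.30°
pole (s+80): 80 + j98 → |·| = √(80²+98²) = √16004 ≈ 126.51, ∠ = arctan(98/80) ≈ 50.77°
∠T = 0.00° − 132.07° = -132.07°

-132.1°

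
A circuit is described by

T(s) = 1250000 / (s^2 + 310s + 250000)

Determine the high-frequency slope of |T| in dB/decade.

Each pole contributes −20 dB/decade at high frequency; each zero contributes +20 dB/decade.
Net: 0 zero(s) − 2 pole(s) → -40 dB/decade.

-40 dB/decade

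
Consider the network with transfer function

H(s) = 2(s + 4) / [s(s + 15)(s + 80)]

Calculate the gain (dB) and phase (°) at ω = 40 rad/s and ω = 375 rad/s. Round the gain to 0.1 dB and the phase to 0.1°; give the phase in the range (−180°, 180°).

At s = jω = j40:
zero (s+4): 4 + j40 → |·| = √(4²+40²) = √1616 ≈ 40.2, ∠ = arctan(40/4) ≈ 84.29°
pole (s+15): 15 + j40 → |·| = √(15²+40²) = √1825 ≈ 42.72, ∠ = arctan(40/15) ≈ 69.44°
pole (s+80): 80 + j40 → |·| = √(80²+40²) = √8000 ≈ 89.443, ∠ = arctan(40/80) ≈ 26.57°
pole at origin: |s| = 40, ∠ = 90.00° (in denominator)
|H| = 2 · 40.2 / 1.5284e+05 ≈ 0.00052604
Gain = 20 log₁₀(0.00052604) ≈ -65.58 dB
∠H = 84.29° − 186.01° = -101.72°

At s = jω = j375:
zero (s+4): 4 + j375 → |·| = √(4²+375²) = √140641 ≈ 375.02, ∠ = arctan(375/4) ≈ 89.39°
pole (s+15): 15 + j375 → |·| = √(15²+375²) = √140850 ≈ 375.3, ∠ = arctan(375/15) ≈ 87.71°
pole (s+80): 80 + j375 → |·| = √(80²+375²) = √147025 ≈ 383.44, ∠ = arctan(375/80) ≈ 77.96°
pole at origin: |s| = 375, ∠ = 90.00° (in denominator)
|H| = 2 · 375.02 / 5.3964e+07 ≈ 1.3899e-05
Gain = 20 log₁₀(1.3899e-05) ≈ -97.14 dB
∠H = 89.39° − 255.67° = -166.28°

ω = 40: -65.6 dB, -101.7°; ω = 375: -97.1 dB, -166.3°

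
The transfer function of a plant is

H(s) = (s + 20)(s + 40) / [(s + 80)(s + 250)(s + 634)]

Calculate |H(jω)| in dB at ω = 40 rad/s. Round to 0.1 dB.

-75.1 dB

At s = jω = j40:
zero (s+20): 20 + j40 → |·| = √(20²+40²) = √2000 ≈ 44.721, ∠ = arctan(40/20) ≈ 63.43°
zero (s+40): 40 + j40 → |·| = √(40²+40²) = √3200 ≈ 56.569, ∠ = arctan(40/40) ≈ 45.00°
pole (s+80): 80 + j40 → |·| = √(80²+40²) = √8000 ≈ 89.443, ∠ = arctan(40/80) ≈ 26.57°
pole (s+250): 250 + j40 → |·| = √(250²+40²) = √64100 ≈ 253.18, ∠ = arctan(40/250) ≈ 9.09°
pole (s+634): 634 + j40 → |·| = √(634²+40²) = √403556 ≈ 635.26, ∠ = arctan(40/634) ≈ 3.61°
|H| = 1 · 2529.8 / 1.4386e+07 ≈ 0.00017585
Gain = 20 log₁₀(0.00017585) ≈ -75.10 dB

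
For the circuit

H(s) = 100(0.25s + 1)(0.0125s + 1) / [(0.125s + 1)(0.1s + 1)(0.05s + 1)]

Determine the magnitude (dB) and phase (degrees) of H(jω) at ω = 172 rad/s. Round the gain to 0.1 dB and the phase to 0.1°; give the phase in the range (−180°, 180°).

10.0 dB, -103.7°

At ω = 172 rad/s:
zero (1 + j172·0.25) = 1 + j43 → |·| ≈ 43.012, ∠ ≈ 88.67°
zero (1 + j172·0.0125) = 1 + j2.15 → |·| ≈ 2.3712, ∠ ≈ 65.06°
pole (1 + j172·0.125) = 1 + j21.5 → |·| ≈ 21.523, ∠ ≈ 87.34°
pole (1 + j172·0.1) = 1 + j17.2 → |·| ≈ 17.229, ∠ ≈ 86.67°
pole (1 + j172·0.05) = 1 + j8.6 → |·| ≈ 8.6579, ∠ ≈ 83.37°
|H| = 100 · 43.012 · 2.3712 / (21.523 · 17.229 · 8.6579) ≈ 3.1767
Gain = 20 log₁₀(3.1767) ≈ 10.04 dB
∠H = (88.67° + 65.06°) − (87.34° + 86.67° + 83.37°) = -103.65°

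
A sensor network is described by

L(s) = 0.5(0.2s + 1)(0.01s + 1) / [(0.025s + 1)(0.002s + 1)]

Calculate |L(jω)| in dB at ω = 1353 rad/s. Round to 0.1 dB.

25.5 dB

At ω = 1353 rad/s:
zero (1 + j1353·0.2) = 1 + j270.6 → |·| ≈ 270.6, ∠ ≈ 89.79°
zero (1 + j1353·0.01) = 1 + j13.53 → |·| ≈ 13.567, ∠ ≈ 85.77°
pole (1 + j1353·0.025) = 1 + j33.825 → |·| ≈ 33.84, ∠ ≈ 88.31°
pole (1 + j1353·0.002) = 1 + j2.706 → |·| ≈ 2.8849, ∠ ≈ 69.72°
|L| = 0.5 · 270.6 · 13.567 / (33.84 · 2.8849) ≈ 18.803
Gain = 20 log₁₀(18.803) ≈ 25.48 dB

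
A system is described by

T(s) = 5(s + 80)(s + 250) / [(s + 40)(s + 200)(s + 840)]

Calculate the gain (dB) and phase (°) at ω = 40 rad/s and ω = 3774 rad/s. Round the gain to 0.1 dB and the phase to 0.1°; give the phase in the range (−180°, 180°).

ω = 40: -38.7 dB, -23.4°; ω = 3774: -57.8 dB, -78.8°

At s = jω = j40:
zero (s+80): 80 + j40 → |·| = √(80²+40²) = √8000 ≈ 89.443, ∠ = arctan(40/80) ≈ 26.57°
zero (s+250): 250 + j40 → |·| = √(250²+40²) = √64100 ≈ 253.18, ∠ = arctan(40/250) ≈ 9.09°
pole (s+40): 40 + j40 → |·| = √(40²+40²) = √3200 ≈ 56.569, ∠ = arctan(40/40) ≈ 45.00°
pole (s+200): 200 + j40 → |·| = √(200²+40²) = √41600 ≈ 203.96, ∠ = arctan(40/200) ≈ 11.31°
pole (s+840): 840 + j40 → |·| = √(840²+40²) = √707200 ≈ 840.95, ∠ = arctan(40/840) ≈ 2.73°
|T| = 5 · 22645 / 9.7027e+06 ≈ 0.011669
Gain = 20 log₁₀(0.011669) ≈ -38.66 dB
∠T = 35.66° − 59.04° = -23.38°

At s = jω = j3774:
zero (s+80): 80 + j3774 → |·| = √(80²+3774²) = √14249476 ≈ 3774.8, ∠ = arctan(3774/80) ≈ 88.79°
zero (s+250): 250 + j3774 → |·| = √(250²+3774²) = √14305576 ≈ 3782.3, ∠ = arctan(3774/250) ≈ 86.21°
pole (s+40): 40 + j3774 → |·| = √(40²+3774²) = √14244676 ≈ 3774.2, ∠ = arctan(3774/40) ≈ 89.39°
pole (s+200): 200 + j3774 → |·| = √(200²+3774²) = √14283076 ≈ 3779.3, ∠ = arctan(3774/200) ≈ 86.97°
pole (s+840): 840 + j3774 → |·| = √(840²+3774²) = √14948676 ≈ 3866.4, ∠ = arctan(3774/840) ≈ 77.45°
|T| = 5 · 1.4277e+07 / 5.515e+10 ≈ 0.0012944
Gain = 20 log₁₀(0.0012944) ≈ -57.76 dB
∠T = 175.00° − 253.81° = -78.81°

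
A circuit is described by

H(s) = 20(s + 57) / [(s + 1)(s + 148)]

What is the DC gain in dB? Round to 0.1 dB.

H(0) = 20·57 / (1·148) ≈ 7.7027
20 log₁₀(7.7027) ≈ 17.73 dB

17.7 dB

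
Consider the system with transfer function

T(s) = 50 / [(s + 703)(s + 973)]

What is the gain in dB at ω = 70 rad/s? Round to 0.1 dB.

At s = jω = j70:
pole (s+703): 703 + j70 → |·| = √(703²+70²) = √499109 ≈ 706.48, ∠ = arctan(70/703) ≈ 5.69°
pole (s+973): 973 + j70 → |·| = √(973²+70²) = √951629 ≈ 975.51, ∠ = arctan(70/973) ≈ 4.11°
|T| = 50 / 6.8918e+05 ≈ 7.255e-05
Gain = 20 log₁₀(7.255e-05) ≈ -82.79 dB

-82.8 dB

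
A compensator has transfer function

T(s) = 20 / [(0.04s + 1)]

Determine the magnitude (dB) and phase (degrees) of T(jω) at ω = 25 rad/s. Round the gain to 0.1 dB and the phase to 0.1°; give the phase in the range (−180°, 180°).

At ω = 25 rad/s:
pole (1 + j25·0.04) = 1 + j1 → |·| ≈ 1.4142, ∠ ≈ 45.00°
|T| = 20 · 1 / (1.4142) ≈ 14.142
Gain = 20 log₁₀(14.142) ≈ 23.01 dB
∠T = (0°) − (45.00°) = -45.00°

23.0 dB, -45.0°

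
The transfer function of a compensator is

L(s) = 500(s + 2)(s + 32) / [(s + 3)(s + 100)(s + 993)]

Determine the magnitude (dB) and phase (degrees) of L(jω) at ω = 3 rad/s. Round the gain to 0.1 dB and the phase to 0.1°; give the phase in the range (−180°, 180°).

At s = jω = j3:
zero (s+2): 2 + j3 → |·| = √(2²+3²) = √13 ≈ 3.6056, ∠ = arctan(3/2) ≈ 56.31°
zero (s+32): 32 + j3 → |·| = √(32²+3²) = √1033 ≈ 32.14, ∠ = arctan(3/32) ≈ 5.36°
pole (s+3): 3 + j3 → |·| = √(3²+3²) = √18 ≈ 4.2426, ∠ = arctan(3/3) ≈ 45.00°
pole (s+100): 100 + j3 → |·| = √(100²+3²) = √10009 ≈ 100.04, ∠ = arctan(3/100) ≈ 1.72°
pole (s+993): 993 + j3 → |·| = √(993²+3²) = √986058 ≈ 993, ∠ = arctan(3/993) ≈ 0.17°
|L| = 500 · 115.88 / 4.2146e+05 ≈ 0.13747
Gain = 20 log₁₀(0.13747) ≈ -17.24 dB
∠L = 61.67° − 46.89° = 14.78°

-17.2 dB, 14.8°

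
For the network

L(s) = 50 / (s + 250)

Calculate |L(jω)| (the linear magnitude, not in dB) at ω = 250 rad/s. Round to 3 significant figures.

0.141

Substitute s = j250:
Numerator: 50 = 50 + j0
Denominator: (j250) + 250 = 250 + j250
|N| = √(50² + 0²) ≈ 50, ∠N ≈ 0.00°
|D| = √(250² + 250²) ≈ 353.55, ∠D ≈ 45.00°
|L| = 50 / 353.55 ≈ 0.14142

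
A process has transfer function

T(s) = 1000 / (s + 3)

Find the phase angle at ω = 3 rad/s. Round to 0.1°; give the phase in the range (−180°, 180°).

-45.0°

Substitute s = j3:
Numerator: 1000 = 1000 + j0
Denominator: (j3) + 3 = 3 + j3
|N| = √(1000² + 0²) ≈ 1000, ∠N ≈ 0.00°
|D| = √(3² + 3²) ≈ 4.2426, ∠D ≈ 45.00°
∠T = 0.00° − 45.00° = -45.00°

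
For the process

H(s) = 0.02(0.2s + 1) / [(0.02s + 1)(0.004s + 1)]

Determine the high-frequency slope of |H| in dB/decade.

-20 dB/decade

Each pole contributes −20 dB/decade at high frequency; each zero contributes +20 dB/decade.
Net: 1 zero(s) − 2 pole(s) → -20 dB/decade.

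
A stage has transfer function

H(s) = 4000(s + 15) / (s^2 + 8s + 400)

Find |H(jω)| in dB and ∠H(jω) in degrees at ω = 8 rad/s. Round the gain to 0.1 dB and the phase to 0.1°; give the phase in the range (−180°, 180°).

At s = jω = j8:
zero (s+15): 15 + j8 → |·| = √(15²+8²) = √289 ≈ 17, ∠ = arctan(8/15) ≈ 28.07°
quadratic: (j8)² + 8·j8 + 400 = 336 + j64 → |·| ≈ 342.04, ∠ ≈ 10.78°
|H| = 4000 · 17 / 342.04 ≈ 198.81
Gain = 20 log₁₀(198.81) ≈ 45.97 dB
∠H = 28.07° − 10.78° = 17.29°

46.0 dB, 17.3°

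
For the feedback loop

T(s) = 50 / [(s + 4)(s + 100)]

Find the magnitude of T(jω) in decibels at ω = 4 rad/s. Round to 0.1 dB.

At s = jω = j4:
pole (s+4): 4 + j4 → |·| = √(4²+4²) = √32 ≈ 5.6569, ∠ = arctan(4/4) ≈ 45.00°
pole (s+100): 100 + j4 → |·| = √(100²+4²) = √10016 ≈ 100.08, ∠ = arctan(4/100) ≈ 2.29°
|T| = 50 / 566.14 ≈ 0.088317
Gain = 20 log₁₀(0.088317) ≈ -21.08 dB

-21.1 dB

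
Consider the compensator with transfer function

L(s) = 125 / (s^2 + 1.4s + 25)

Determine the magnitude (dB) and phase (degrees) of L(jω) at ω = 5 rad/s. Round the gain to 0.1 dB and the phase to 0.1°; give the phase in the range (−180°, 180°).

25.0 dB, -90.0°

At s = jω = j5:
quadratic: (j5)² + 1.4·j5 + 25 = 0 + j7 → |·| ≈ 7, ∠ ≈ 90.00°
|L| = 125 / 7 ≈ 17.857
Gain = 20 log₁₀(17.857) ≈ 25.04 dB
∠L = 0.00° − 90.00° = -90.00°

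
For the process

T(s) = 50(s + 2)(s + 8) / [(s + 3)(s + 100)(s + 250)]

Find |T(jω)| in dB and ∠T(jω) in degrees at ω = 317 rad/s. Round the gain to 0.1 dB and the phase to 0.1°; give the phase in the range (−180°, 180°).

At s = jω = j317:
zero (s+2): 2 + j317 → |·| = √(2²+317²) = √100493 ≈ 317.01, ∠ = arctan(317/2) ≈ 89.64°
zero (s+8): 8 + j317 → |·| = √(8²+317²) = √100553 ≈ 317.1, ∠ = arctan(317/8) ≈ 88.55°
pole (s+3): 3 + j317 → |·| = √(3²+317²) = √100498 ≈ 317.01, ∠ = arctan(317/3) ≈ 89.46°
pole (s+100): 100 + j317 → |·| = √(100²+317²) = √110489 ≈ 332.4, ∠ = arctan(317/100) ≈ 72.49°
pole (s+250): 250 + j317 → |·| = √(250²+317²) = √162989 ≈ 403.72, ∠ = arctan(317/250) ≈ 51.74°
|T| = 50 · 1.0052e+05 / 4.2542e+07 ≈ 0.11814
Gain = 20 log₁₀(0.11814) ≈ -18.55 dB
∠T = 178.19° − 213.69° = -35.50°

-18.6 dB, -35.5°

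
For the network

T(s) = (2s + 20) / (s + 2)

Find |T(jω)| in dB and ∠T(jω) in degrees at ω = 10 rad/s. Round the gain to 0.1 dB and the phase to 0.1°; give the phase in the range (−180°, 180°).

Substitute s = j10:
Numerator: 2(j10) + 20 = 20 + j20
Denominator: (j10) + 2 = 2 + j10
|N| = √(20² + 20²) ≈ 28.284, ∠N ≈ 45.00°
|D| = √(2² + 10²) ≈ 10.198, ∠D ≈ 78.69°
|T| = 28.284 / 10.198 ≈ 2.7735
Gain = 20 log₁₀(2.7735) ≈ 8.86 dB
∠T = 45.00° − 78.69° = -33.69°

8.9 dB, -33.7°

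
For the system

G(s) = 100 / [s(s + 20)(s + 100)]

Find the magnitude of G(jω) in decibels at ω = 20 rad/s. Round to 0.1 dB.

-55.2 dB

At s = jω = j20:
pole (s+20): 20 + j20 → |·| = √(20²+20²) = √800 ≈ 28.284, ∠ = arctan(20/20) ≈ 45.00°
pole (s+100): 100 + j20 → |·| = √(100²+20²) = √10400 ≈ 101.98, ∠ = arctan(20/100) ≈ 11.31°
pole at origin: |s| = 20, ∠ = 90.00° (in denominator)
|G| = 100 / 57688 ≈ 0.0017335
Gain = 20 log₁₀(0.0017335) ≈ -55.22 dB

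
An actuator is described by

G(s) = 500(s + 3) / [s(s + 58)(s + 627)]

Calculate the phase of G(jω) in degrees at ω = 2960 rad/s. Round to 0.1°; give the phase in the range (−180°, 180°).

-167.0°

At s = jω = j2960:
zero (s+3): 3 + j2960 → |·| = √(3²+2960²) = √8761609 ≈ 2960, ∠ = arctan(2960/3) ≈ 89.94°
pole (s+58): 58 + j2960 → |·| = √(58²+2960²) = √8764964 ≈ 2960.6, ∠ = arctan(2960/58) ≈ 88.88°
pole (s+627): 627 + j2960 → |·| = √(627²+2960²) = √9154729 ≈ 3025.7, ∠ = arctan(2960/627) ≈ 78.04°
pole at origin: |s| = 2960, ∠ = 90.00° (in denominator)
∠G = 89.94° − 256.92° = -166.98°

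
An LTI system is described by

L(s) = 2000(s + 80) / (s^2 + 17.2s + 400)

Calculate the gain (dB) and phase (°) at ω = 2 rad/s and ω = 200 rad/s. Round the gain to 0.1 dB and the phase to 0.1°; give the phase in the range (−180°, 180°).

At s = jω = j2:
zero (s+80): 80 + j2 → |·| = √(80²+2²) = √6404 ≈ 80.025, ∠ = arctan(2/80) ≈ 1.43°
quadratic: (j2)² + 17.2·j2 + 400 = 396 + j34.4 → |·| ≈ 397.49, ∠ ≈ 4.96°
|L| = 2000 · 80.025 / 397.49 ≈ 402.65
Gain = 20 log₁₀(402.65) ≈ 52.10 dB
∠L = 1.43° − 4.96° = -3.53°

At s = jω = j200:
zero (s+80): 80 + j200 → |·| = √(80²+200²) = √46400 ≈ 215.41, ∠ = arctan(200/80) ≈ 68.20°
quadratic: (j200)² + 17.2·j200 + 400 = -39600 + j3440 → |·| ≈ 39749, ∠ ≈ 175.04°
|L| = 2000 · 215.41 / 39749 ≈ 10.839
Gain = 20 log₁₀(10.839) ≈ 20.70 dB
∠L = 68.20° − 175.04° = -106.84°

ω = 2: 52.1 dB, -3.5°; ω = 200: 20.7 dB, -106.8°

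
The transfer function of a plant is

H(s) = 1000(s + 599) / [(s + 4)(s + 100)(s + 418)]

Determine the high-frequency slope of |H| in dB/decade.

Each pole contributes −20 dB/decade at high frequency; each zero contributes +20 dB/decade.
Net: 1 zero(s) − 3 pole(s) → -40 dB/decade.

-40 dB/decade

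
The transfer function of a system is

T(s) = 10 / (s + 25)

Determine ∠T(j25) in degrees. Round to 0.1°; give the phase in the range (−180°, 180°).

At s = jω = j25:
pole (s+25): 25 + j25 → |·| = √(25²+25²) = √1250 ≈ 35.355, ∠ = arctan(25/25) ≈ 45.00°
∠T = 0.00° − 45.00° = -45.00°

-45.0°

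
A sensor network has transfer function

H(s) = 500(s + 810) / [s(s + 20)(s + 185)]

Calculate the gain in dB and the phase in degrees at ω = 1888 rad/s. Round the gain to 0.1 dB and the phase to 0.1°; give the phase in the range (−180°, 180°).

At s = jω = j1888:
zero (s+810): 810 + j1888 → |·| = √(810²+1888²) = √4220644 ≈ 2054.4, ∠ = arctan(1888/810) ≈ 66.78°
pole (s+20): 20 + j1888 → |·| = √(20²+1888²) = √3564944 ≈ 1888.1, ∠ = arctan(1888/20) ≈ 89.39°
pole (s+185): 185 + j1888 → |·| = √(185²+1888²) = √3598769 ≈ 1897, ∠ = arctan(1888/185) ≈ 84.40°
pole at origin: |s| = 1888, ∠ = 90.00° (in denominator)
|H| = 500 · 2054.4 / 6.7623e+09 ≈ 0.0001519
Gain = 20 log₁₀(0.0001519) ≈ -76.37 dB
∠H = 66.78° − 263.79° = -197.01° ≡ 162.99° (principal value)

-76.4 dB, 163.0°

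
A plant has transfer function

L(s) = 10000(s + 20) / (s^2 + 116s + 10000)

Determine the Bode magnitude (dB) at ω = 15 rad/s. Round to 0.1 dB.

28.0 dB

At s = jω = j15:
zero (s+20): 20 + j15 → |·| = √(20²+15²) = √625 ≈ 25, ∠ = arctan(15/20) ≈ 36.87°
quadratic: (j15)² + 116·j15 + 10000 = 9775 + j1740 → |·| ≈ 9928.7, ∠ ≈ 10.09°
|L| = 10000 · 25 / 9928.7 ≈ 25.18
Gain = 20 log₁₀(25.18) ≈ 28.02 dB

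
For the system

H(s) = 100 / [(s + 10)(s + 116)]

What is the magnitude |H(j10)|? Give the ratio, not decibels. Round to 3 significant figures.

0.0607

At s = jω = j10:
pole (s+10): 10 + j10 → |·| = √(10²+10²) = √200 ≈ 14.142, ∠ = arctan(10/10) ≈ 45.00°
pole (s+116): 116 + j10 → |·| = √(116²+10²) = √13556 ≈ 116.43, ∠ = arctan(10/116) ≈ 4.93°
|H| = 100 / 1646.6 ≈ 0.060731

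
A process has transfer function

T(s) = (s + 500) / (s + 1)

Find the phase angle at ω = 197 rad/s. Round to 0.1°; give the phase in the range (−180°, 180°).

At s = jω = j197:
zero (s+500): 500 + j197 → |·| = √(500²+197²) = √288809 ≈ 537.41, ∠ = arctan(197/500) ≈ 21.50°
pole (s+1): 1 + j197 → |·| = √(1²+197²) = √38810 ≈ 197, ∠ = arctan(197/1) ≈ 89.71°
∠T = 21.50° − 89.71° = -68.21°

-68.2°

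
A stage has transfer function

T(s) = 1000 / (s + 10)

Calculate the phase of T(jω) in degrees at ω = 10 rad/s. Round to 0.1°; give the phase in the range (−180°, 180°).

At s = jω = j10:
pole (s+10): 10 + j10 → |·| = √(10²+10²) = √200 ≈ 14.142, ∠ = arctan(10/10) ≈ 45.00°
∠T = 0.00° − 45.00° = -45.00°

-45.0°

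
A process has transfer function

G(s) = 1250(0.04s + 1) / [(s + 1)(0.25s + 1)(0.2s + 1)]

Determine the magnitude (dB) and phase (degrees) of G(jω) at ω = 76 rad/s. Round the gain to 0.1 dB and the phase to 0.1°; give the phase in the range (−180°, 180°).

-14.8 dB, 169.3°

At ω = 76 rad/s:
zero (1 + j76·0.04) = 1 + j3.04 → |·| ≈ 3.2002, ∠ ≈ 71.79°
pole (1 + j76·1) = 1 + j76 → |·| ≈ 76.007, ∠ ≈ 89.25°
pole (1 + j76·0.25) = 1 + j19 → |·| ≈ 19.026, ∠ ≈ 86.99°
pole (1 + j76·0.2) = 1 + j15.2 → |·| ≈ 15.233, ∠ ≈ 86.24°
|G| = 1250 · 3.2002 / (76.007 · 19.026 · 15.233) ≈ 0.18159
Gain = 20 log₁₀(0.18159) ≈ -14.82 dB
∠G = (71.79°) − (89.25° + 86.99° + 86.24°) = -190.69° ≡ 169.31° (principal value)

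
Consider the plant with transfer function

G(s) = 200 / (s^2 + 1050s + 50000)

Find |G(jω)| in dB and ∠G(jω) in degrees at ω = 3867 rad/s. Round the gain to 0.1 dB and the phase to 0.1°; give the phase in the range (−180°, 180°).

Substitute s = j3867:
Numerator: 200 = 200 + j0
Denominator: (j3867)^2 + 1050(j3867) + 50000 = -14903689 + j4060350
|N| = √(200² + 0²) ≈ 200, ∠N ≈ 0.00°
|D| = √(14903689² + 4060350²) ≈ 1.5447e+07, ∠D ≈ 164.76°
|G| = 200 / 1.5447e+07 ≈ 1.2947e-05
Gain = 20 log₁₀(1.2947e-05) ≈ -97.76 dB
∠G = 0.00° − 164.76° = -164.76°

-97.8 dB, -164.8°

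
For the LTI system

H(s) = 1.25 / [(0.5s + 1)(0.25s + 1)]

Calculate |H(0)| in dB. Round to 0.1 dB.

H(0) = 1.25 · 1 / 1 = 1.25
20 log₁₀(1.25) ≈ 1.94 dB

1.9 dB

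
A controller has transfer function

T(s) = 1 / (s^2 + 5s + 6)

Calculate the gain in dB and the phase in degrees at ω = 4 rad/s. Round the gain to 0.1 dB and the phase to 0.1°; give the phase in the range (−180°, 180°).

-27.0 dB, -116.6°

Substitute s = j4:
Numerator: 1 = 1 + j0
Denominator: (j4)^2 + 5(j4) + 6 = -10 + j20
|N| = √(1² + 0²) ≈ 1, ∠N ≈ 0.00°
|D| = √(10² + 20²) ≈ 22.361, ∠D ≈ 116.57°
|T| = 1 / 22.361 ≈ 0.044721
Gain = 20 log₁₀(0.044721) ≈ -26.99 dB
∠T = 0.00° − 116.57° = -116.57°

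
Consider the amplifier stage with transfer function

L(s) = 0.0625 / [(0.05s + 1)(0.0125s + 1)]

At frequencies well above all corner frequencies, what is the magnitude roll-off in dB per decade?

-40 dB/decade

Each pole contributes −20 dB/decade at high frequency; each zero contributes +20 dB/decade.
Net: 0 zero(s) − 2 pole(s) → -40 dB/decade.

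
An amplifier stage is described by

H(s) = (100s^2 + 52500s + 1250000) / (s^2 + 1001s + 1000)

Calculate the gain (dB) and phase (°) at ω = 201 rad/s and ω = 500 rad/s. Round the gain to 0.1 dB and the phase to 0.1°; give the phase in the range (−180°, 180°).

Substitute s = j201:
Numerator: 100(j201)^2 + 52500(j201) + 1250000 = -2790100 + j10552500
Denominator: (j201)^2 + 1001(j201) + 1000 = -39401 + j201201
|N| = √(2790100² + 10552500²) ≈ 1.0915e+07, ∠N ≈ 104.81°
|D| = √(39401² + 201201²) ≈ 2.0502e+05, ∠D ≈ 101.08°
|H| = 1.0915e+07 / 2.0502e+05 ≈ 53.239
Gain = 20 log₁₀(53.239) ≈ 34.52 dB
∠H = 104.81° − 101.08° = 3.73°

Substitute s = j500:
Numerator: 100(j500)^2 + 52500(j500) + 1250000 = -23750000 + j26250000
Denominator: (j500)^2 + 1001(j500) + 1000 = -249000 + j500500
|N| = √(23750000² + 26250000²) ≈ 3.54e+07, ∠N ≈ 132.14°
|D| = √(249000² + 500500²) ≈ 5.5902e+05, ∠D ≈ 116.45°
|H| = 3.54e+07 / 5.5902e+05 ≈ 63.325
Gain = 20 log₁₀(63.325) ≈ 36.03 dB
∠H = 132.14° − 116.45° = 15.69°

ω = 201: 34.5 dB, 3.7°; ω = 500: 36.0 dB, 15.7°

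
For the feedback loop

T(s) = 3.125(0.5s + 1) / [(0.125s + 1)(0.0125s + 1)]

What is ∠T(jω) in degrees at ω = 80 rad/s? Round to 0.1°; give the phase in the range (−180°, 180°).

-40.7°

At ω = 80 rad/s:
zero (1 + j80·0.5) = 1 + j40 → |·| ≈ 40.012, ∠ ≈ 88.57°
pole (1 + j80·0.125) = 1 + j10 → |·| ≈ 10.05, ∠ ≈ 84.29°
pole (1 + j80·0.0125) = 1 + j1 → |·| ≈ 1.4142, ∠ ≈ 45.00°
∠T = (88.57°) − (84.29° + 45.00°) = -40.72°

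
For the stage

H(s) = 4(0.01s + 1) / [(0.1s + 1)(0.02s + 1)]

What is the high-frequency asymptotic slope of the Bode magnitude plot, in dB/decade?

Each pole contributes −20 dB/decade at high frequency; each zero contributes +20 dB/decade.
Net: 1 zero(s) − 2 pole(s) → -20 dB/decade.

-20 dB/decade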